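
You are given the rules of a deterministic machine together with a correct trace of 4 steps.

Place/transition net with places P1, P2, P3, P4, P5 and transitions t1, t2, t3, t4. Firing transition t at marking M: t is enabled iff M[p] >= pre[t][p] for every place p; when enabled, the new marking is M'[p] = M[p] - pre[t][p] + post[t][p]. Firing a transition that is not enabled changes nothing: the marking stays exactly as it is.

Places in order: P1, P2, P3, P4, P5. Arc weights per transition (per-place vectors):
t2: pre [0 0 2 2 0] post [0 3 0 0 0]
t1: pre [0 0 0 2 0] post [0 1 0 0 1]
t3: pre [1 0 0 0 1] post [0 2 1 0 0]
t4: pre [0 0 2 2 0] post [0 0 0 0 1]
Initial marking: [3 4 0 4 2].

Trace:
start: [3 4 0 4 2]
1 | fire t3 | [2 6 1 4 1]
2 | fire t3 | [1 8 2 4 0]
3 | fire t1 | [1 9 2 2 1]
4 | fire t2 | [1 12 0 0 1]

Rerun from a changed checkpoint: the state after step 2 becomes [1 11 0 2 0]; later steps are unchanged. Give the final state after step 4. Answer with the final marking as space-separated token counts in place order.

state after step 2 := [1 11 0 2 0]
3 | fire t1 | [1 12 0 0 1]
4 | fire t2 | [1 12 0 0 1]

1 12 0 0 1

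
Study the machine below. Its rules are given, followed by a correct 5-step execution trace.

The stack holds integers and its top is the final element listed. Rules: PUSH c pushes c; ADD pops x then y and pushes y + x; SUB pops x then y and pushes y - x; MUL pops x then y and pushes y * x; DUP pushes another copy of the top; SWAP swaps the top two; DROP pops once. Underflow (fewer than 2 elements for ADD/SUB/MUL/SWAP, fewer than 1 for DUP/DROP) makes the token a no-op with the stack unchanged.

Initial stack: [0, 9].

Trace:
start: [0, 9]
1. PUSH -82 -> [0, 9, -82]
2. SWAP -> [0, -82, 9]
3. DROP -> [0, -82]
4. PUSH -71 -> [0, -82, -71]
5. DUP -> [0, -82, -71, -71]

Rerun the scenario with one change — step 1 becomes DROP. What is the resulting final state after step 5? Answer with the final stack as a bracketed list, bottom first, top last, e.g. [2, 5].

[-71, -71]

(re-executing from step 1 with the substitution; state before step 1: [0, 9])
1. DROP -> [0]
2. SWAP -> [0]
3. DROP -> []
4. PUSH -71 -> [-71]
5. DUP -> [-71, -71]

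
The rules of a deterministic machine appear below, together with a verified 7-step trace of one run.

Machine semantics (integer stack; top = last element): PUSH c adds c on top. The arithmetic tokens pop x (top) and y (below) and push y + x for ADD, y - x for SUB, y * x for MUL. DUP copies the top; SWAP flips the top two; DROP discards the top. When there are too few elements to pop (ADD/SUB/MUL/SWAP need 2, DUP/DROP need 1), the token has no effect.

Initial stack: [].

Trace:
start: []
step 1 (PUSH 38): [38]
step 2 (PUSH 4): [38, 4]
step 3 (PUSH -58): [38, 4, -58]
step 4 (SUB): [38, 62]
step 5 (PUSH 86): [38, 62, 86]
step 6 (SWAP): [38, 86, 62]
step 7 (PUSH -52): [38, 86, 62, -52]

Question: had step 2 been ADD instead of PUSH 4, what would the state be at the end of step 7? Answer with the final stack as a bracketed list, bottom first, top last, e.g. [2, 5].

[86, 96, -52]

(re-executing from step 2 with the substitution; state before step 2: [38])
step 2 (ADD): [38]
step 3 (PUSH -58): [38, -58]
step 4 (SUB): [96]
step 5 (PUSH 86): [96, 86]
step 6 (SWAP): [86, 96]
step 7 (PUSH -52): [86, 96, -52]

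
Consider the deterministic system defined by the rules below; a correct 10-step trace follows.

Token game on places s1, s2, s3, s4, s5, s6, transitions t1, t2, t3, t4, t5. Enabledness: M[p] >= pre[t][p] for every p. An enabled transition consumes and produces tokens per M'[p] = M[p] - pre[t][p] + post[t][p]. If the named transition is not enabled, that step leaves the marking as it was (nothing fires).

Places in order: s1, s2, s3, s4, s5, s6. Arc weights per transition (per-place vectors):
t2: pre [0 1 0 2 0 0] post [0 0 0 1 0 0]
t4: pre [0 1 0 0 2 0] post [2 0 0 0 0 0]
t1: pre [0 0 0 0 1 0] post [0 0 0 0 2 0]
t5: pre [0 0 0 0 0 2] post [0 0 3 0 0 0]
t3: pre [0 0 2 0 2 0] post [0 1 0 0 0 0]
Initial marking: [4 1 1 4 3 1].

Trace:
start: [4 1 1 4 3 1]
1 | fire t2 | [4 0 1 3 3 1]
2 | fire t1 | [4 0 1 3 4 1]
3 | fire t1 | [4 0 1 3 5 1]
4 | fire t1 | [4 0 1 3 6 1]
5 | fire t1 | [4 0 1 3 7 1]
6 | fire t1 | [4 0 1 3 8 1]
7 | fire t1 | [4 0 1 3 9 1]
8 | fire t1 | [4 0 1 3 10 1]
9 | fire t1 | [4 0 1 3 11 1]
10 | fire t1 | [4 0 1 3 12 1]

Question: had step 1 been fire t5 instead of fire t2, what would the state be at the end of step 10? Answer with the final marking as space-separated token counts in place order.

4 1 1 4 12 1

(re-executing from step 1 with the substitution; state before step 1: [4 1 1 4 3 1])
1 | fire t5 | [4 1 1 4 3 1]
2 | fire t1 | [4 1 1 4 4 1]
3 | fire t1 | [4 1 1 4 5 1]
4 | fire t1 | [4 1 1 4 6 1]
5 | fire t1 | [4 1 1 4 7 1]
6 | fire t1 | [4 1 1 4 8 1]
7 | fire t1 | [4 1 1 4 9 1]
8 | fire t1 | [4 1 1 4 10 1]
9 | fire t1 | [4 1 1 4 11 1]
10 | fire t1 | [4 1 1 4 12 1]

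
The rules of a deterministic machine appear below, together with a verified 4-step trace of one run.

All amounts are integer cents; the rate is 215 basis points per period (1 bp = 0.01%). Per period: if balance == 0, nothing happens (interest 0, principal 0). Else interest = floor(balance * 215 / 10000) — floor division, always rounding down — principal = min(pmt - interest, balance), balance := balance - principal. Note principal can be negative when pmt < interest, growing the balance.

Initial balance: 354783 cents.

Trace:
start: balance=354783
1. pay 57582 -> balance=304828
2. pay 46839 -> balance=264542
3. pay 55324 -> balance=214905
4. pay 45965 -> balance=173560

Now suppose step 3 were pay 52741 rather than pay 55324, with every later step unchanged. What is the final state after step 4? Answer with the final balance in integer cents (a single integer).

176198

(re-executing from step 3 with the substitution; state before step 3: balance=264542)
3. pay 52741 -> balance=217488
4. pay 45965 -> balance=176198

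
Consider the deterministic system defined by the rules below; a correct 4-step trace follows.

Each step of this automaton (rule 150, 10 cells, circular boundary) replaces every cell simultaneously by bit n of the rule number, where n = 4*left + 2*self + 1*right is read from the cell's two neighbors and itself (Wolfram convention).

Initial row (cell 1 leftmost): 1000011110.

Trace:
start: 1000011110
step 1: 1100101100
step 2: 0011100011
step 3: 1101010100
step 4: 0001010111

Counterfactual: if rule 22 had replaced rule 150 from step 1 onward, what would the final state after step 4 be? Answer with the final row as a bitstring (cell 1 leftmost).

(re-executing steps 1..4 under rule 22; state before step 1: 1000011110)
step 1: 1100100000
step 2: 0011110001
step 3: 1100001011
step 4: 0010011000

0010011000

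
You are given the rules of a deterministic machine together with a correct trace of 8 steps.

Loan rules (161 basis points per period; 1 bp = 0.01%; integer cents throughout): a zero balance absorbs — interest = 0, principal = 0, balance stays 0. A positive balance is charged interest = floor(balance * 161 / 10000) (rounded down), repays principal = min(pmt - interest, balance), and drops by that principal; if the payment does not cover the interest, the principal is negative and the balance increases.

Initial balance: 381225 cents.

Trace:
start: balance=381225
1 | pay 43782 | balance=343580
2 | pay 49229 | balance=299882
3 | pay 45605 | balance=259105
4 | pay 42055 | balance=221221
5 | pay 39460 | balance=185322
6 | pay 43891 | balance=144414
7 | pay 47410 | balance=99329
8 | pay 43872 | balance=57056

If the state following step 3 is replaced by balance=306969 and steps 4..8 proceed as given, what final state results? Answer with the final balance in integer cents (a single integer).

state after step 3 := balance=306969
4 | pay 42055 | balance=269856
5 | pay 39460 | balance=234740
6 | pay 43891 | balance=194628
7 | pay 47410 | balance=150351
8 | pay 43872 | balance=108899

108899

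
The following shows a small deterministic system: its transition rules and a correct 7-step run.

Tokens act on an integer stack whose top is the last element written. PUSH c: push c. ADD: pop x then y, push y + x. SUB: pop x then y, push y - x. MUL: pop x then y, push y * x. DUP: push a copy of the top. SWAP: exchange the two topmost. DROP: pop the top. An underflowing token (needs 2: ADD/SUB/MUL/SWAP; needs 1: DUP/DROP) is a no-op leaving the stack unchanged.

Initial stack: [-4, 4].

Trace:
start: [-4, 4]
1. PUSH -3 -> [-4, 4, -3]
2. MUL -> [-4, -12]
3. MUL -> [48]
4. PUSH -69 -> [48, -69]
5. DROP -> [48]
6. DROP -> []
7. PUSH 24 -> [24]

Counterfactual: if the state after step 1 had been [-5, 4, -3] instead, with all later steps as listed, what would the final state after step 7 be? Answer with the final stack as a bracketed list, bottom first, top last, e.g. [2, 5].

state after step 1 := [-5, 4, -3]
2. MUL -> [-5, -12]
3. MUL -> [60]
4. PUSH -69 -> [60, -69]
5. DROP -> [60]
6. DROP -> []
7. PUSH 24 -> [24]

[24]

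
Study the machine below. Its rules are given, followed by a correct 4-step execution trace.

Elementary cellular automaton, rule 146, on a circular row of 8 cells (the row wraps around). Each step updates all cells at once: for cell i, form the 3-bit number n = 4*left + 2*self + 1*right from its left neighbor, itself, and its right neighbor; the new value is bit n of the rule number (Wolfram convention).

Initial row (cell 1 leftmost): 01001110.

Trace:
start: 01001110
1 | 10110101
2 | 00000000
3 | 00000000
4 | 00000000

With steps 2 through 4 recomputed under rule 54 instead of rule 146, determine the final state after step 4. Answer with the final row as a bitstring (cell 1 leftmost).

(re-executing steps 2..4 under rule 54; state before step 2: 10110101)
2 | 01001110
3 | 11110001
4 | 00001010

00001010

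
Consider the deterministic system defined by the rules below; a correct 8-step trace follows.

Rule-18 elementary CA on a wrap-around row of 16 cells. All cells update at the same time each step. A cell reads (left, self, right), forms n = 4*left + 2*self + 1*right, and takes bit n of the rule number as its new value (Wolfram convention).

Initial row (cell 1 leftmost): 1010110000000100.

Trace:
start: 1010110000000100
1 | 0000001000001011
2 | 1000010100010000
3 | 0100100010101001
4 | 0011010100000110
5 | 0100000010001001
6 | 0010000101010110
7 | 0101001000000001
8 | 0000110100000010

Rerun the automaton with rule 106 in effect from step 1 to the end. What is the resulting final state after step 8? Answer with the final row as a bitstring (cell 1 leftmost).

(re-executing steps 1..8 under rule 106; state before step 1: 1010110000000100)
1 | 0101110000001001
2 | 1011010000010010
3 | 0111100000100101
4 | 1100100001001010
5 | 1101000010010101
6 | 0110000100101011
7 | 1110001001010111
8 | 0010010010101100

0010010010101100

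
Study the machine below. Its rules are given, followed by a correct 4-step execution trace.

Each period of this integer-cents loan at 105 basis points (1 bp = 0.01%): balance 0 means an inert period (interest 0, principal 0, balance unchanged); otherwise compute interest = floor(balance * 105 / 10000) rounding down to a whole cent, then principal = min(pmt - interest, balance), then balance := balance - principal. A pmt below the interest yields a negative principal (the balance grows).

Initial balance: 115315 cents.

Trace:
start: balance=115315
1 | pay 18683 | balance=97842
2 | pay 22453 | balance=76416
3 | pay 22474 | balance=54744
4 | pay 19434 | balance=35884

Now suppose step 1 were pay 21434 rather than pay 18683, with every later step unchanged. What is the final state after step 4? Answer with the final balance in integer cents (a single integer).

33046

(re-executing from step 1 with the substitution; state before step 1: balance=115315)
1 | pay 21434 | balance=95091
2 | pay 22453 | balance=73636
3 | pay 22474 | balance=51935
4 | pay 19434 | balance=33046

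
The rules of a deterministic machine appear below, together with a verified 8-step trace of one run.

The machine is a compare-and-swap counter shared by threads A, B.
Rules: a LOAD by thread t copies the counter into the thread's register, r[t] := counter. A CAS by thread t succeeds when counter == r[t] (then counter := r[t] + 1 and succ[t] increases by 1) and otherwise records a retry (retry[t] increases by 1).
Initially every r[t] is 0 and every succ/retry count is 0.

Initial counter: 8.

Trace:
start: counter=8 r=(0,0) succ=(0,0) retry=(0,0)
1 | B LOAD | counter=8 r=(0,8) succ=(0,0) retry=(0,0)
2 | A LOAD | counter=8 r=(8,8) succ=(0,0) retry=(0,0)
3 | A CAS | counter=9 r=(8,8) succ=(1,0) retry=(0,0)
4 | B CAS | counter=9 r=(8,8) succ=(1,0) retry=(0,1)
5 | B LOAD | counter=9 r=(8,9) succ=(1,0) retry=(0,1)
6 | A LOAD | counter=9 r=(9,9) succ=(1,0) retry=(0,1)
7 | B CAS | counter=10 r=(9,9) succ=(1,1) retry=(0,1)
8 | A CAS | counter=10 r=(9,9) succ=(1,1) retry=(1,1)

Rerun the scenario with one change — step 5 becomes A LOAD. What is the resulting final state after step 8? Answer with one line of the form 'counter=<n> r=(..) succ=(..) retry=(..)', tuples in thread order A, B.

(re-executing from step 5 with the substitution; state before step 5: counter=9 r=(8,8) succ=(1,0) retry=(0,1))
5 | A LOAD | counter=9 r=(9,8) succ=(1,0) retry=(0,1)
6 | A LOAD | counter=9 r=(9,8) succ=(1,0) retry=(0,1)
7 | B CAS | counter=9 r=(9,8) succ=(1,0) retry=(0,2)
8 | A CAS | counter=10 r=(9,8) succ=(2,0) retry=(0,2)

counter=10 r=(9,8) succ=(2,0) retry=(0,2)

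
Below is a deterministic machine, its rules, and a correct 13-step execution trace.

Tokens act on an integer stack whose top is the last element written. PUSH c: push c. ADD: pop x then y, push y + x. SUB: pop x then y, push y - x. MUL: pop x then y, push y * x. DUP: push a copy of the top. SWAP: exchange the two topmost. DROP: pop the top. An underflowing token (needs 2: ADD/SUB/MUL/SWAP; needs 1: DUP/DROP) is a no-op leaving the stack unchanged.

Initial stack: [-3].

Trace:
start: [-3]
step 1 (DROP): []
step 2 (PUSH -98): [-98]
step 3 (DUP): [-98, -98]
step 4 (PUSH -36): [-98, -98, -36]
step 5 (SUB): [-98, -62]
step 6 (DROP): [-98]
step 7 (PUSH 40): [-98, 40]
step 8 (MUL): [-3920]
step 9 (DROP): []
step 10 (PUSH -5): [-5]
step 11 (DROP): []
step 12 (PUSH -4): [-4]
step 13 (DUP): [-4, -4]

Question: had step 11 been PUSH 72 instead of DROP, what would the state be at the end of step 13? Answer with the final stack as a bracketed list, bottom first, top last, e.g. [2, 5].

[-5, 72, -4, -4]

(re-executing from step 11 with the substitution; state before step 11: [-5])
step 11 (PUSH 72): [-5, 72]
step 12 (PUSH -4): [-5, 72, -4]
step 13 (DUP): [-5, 72, -4, -4]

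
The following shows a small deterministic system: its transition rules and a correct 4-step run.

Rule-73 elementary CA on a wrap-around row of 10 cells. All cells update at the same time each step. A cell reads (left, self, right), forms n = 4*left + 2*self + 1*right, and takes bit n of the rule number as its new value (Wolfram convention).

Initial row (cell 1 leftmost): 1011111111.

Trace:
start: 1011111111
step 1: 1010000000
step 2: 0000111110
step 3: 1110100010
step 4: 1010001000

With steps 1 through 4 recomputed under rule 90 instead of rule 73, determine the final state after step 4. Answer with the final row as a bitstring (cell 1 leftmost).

0000010100

(re-executing steps 1..4 under rule 90; state before step 1: 1011111111)
step 1: 1010000000
step 2: 0001000001
step 3: 1010100010
step 4: 0000010100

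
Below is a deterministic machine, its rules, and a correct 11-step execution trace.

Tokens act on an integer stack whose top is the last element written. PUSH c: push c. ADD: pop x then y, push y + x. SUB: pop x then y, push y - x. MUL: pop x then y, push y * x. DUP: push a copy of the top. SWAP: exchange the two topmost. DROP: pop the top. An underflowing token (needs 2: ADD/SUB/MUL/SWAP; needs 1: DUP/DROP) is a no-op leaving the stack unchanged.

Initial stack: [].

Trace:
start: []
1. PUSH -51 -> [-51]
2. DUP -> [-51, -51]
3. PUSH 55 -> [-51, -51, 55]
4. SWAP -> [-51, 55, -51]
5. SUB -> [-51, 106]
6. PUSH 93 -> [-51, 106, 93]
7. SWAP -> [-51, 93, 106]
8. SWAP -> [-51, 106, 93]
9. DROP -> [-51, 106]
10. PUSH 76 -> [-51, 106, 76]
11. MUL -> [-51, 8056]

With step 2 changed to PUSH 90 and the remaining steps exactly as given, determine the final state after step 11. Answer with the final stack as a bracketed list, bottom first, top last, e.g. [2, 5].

(re-executing from step 2 with the substitution; state before step 2: [-51])
2. PUSH 90 -> [-51, 90]
3. PUSH 55 -> [-51, 90, 55]
4. SWAP -> [-51, 55, 90]
5. SUB -> [-51, -35]
6. PUSH 93 -> [-51, -35, 93]
7. SWAP -> [-51, 93, -35]
8. SWAP -> [-51, -35, 93]
9. DROP -> [-51, -35]
10. PUSH 76 -> [-51, -35, 76]
11. MUL -> [-51, -2660]

[-51, -2660]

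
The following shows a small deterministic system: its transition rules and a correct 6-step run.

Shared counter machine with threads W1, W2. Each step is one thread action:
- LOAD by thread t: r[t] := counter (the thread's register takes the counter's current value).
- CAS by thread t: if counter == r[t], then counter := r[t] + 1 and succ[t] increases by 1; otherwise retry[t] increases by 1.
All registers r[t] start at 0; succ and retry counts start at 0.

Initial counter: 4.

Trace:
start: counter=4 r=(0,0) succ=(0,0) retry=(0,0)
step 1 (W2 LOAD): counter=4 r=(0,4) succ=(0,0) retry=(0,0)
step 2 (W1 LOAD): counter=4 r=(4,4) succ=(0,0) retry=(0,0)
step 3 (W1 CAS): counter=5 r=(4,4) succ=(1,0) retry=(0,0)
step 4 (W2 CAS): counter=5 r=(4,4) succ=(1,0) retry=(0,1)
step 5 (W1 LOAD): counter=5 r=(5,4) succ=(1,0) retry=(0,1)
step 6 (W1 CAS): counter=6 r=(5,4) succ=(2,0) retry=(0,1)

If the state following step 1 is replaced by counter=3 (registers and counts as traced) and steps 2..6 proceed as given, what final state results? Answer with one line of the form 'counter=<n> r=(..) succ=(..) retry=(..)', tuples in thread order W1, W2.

counter=6 r=(5,4) succ=(2,1) retry=(0,0)

state after step 1 := counter=3 r=(0,4) succ=(0,0) retry=(0,0)
step 2 (W1 LOAD): counter=3 r=(3,4) succ=(0,0) retry=(0,0)
step 3 (W1 CAS): counter=4 r=(3,4) succ=(1,0) retry=(0,0)
step 4 (W2 CAS): counter=5 r=(3,4) succ=(1,1) retry=(0,0)
step 5 (W1 LOAD): counter=5 r=(5,4) succ=(1,1) retry=(0,0)
step 6 (W1 CAS): counter=6 r=(5,4) succ=(2,1) retry=(0,0)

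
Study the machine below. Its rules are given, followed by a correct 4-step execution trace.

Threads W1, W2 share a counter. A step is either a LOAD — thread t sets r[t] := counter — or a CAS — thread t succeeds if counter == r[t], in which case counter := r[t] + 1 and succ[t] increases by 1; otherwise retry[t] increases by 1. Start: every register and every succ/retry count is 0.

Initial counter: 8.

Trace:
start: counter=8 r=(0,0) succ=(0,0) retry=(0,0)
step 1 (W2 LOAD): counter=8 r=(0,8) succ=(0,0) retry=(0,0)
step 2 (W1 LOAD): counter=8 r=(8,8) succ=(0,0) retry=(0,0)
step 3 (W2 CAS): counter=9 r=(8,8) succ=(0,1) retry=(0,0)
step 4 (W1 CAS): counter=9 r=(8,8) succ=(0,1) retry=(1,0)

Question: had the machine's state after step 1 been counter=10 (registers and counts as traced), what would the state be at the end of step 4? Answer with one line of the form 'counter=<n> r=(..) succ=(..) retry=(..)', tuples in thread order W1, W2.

state after step 1 := counter=10 r=(0,8) succ=(0,0) retry=(0,0)
step 2 (W1 LOAD): counter=10 r=(10,8) succ=(0,0) retry=(0,0)
step 3 (W2 CAS): counter=10 r=(10,8) succ=(0,0) retry=(0,1)
step 4 (W1 CAS): counter=11 r=(10,8) succ=(1,0) retry=(0,1)

counter=11 r=(10,8) succ=(1,0) retry=(0,1)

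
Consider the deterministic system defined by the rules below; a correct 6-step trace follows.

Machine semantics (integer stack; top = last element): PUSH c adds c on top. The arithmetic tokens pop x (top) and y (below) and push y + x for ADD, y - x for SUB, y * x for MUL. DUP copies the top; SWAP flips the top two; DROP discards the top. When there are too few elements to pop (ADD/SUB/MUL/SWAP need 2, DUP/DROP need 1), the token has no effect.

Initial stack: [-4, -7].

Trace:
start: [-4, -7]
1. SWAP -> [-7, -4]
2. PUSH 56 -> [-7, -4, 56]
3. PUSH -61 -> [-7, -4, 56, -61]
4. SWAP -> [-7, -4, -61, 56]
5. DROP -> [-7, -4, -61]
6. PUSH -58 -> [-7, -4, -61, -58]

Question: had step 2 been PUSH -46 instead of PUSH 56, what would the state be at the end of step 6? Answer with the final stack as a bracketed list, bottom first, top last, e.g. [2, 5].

[-7, -4, -61, -58]

(re-executing from step 2 with the substitution; state before step 2: [-7, -4])
2. PUSH -46 -> [-7, -4, -46]
3. PUSH -61 -> [-7, -4, -46, -61]
4. SWAP -> [-7, -4, -61, -46]
5. DROP -> [-7, -4, -61]
6. PUSH -58 -> [-7, -4, -61, -58]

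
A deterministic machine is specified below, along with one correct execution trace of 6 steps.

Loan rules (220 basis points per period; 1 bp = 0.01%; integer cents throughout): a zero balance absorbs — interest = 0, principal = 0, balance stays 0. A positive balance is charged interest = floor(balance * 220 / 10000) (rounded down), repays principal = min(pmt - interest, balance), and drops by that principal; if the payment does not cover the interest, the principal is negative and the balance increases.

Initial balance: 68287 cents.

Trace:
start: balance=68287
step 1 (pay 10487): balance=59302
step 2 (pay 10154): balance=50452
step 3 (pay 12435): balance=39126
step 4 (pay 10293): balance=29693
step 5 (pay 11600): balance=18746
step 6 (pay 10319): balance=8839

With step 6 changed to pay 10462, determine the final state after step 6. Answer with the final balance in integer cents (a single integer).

(re-executing from step 6 with the substitution; state before step 6: balance=18746)
step 6 (pay 10462): balance=8696

8696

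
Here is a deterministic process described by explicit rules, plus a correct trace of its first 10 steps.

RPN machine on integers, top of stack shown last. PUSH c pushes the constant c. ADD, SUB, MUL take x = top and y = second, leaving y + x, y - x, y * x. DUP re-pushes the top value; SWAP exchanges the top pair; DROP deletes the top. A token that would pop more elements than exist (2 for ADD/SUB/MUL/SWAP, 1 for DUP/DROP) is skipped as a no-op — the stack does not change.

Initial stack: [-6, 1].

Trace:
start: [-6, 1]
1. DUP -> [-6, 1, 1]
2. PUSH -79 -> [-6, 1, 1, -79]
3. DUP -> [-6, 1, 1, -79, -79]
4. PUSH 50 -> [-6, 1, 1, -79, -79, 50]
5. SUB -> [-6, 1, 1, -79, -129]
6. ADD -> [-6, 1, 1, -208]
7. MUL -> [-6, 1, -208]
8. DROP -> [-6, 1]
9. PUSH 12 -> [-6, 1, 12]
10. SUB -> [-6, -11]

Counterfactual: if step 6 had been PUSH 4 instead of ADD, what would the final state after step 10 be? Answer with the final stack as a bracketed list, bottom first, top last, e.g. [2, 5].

(re-executing from step 6 with the substitution; state before step 6: [-6, 1, 1, -79, -129])
6. PUSH 4 -> [-6, 1, 1, -79, -129, 4]
7. MUL -> [-6, 1, 1, -79, -516]
8. DROP -> [-6, 1, 1, -79]
9. PUSH 12 -> [-6, 1, 1, -79, 12]
10. SUB -> [-6, 1, 1, -91]

[-6, 1, 1, -91]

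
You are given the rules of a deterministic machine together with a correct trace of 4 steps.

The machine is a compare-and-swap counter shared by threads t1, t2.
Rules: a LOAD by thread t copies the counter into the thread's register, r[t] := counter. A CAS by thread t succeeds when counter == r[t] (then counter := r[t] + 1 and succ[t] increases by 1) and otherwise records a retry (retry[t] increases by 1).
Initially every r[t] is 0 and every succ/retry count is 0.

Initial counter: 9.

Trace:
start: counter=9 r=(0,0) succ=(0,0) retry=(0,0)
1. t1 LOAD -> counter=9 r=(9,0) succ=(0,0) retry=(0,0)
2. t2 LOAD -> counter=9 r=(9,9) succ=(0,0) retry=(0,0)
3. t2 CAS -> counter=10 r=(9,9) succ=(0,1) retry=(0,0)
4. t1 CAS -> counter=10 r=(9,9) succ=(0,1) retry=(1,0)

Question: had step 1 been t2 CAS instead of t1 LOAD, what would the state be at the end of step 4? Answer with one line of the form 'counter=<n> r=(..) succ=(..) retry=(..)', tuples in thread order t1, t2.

(re-executing from step 1 with the substitution; state before step 1: counter=9 r=(0,0) succ=(0,0) retry=(0,0))
1. t2 CAS -> counter=9 r=(0,0) succ=(0,0) retry=(0,1)
2. t2 LOAD -> counter=9 r=(0,9) succ=(0,0) retry=(0,1)
3. t2 CAS -> counter=10 r=(0,9) succ=(0,1) retry=(0,1)
4. t1 CAS -> counter=10 r=(0,9) succ=(0,1) retry=(1,1)

counter=10 r=(0,9) succ=(0,1) retry=(1,1)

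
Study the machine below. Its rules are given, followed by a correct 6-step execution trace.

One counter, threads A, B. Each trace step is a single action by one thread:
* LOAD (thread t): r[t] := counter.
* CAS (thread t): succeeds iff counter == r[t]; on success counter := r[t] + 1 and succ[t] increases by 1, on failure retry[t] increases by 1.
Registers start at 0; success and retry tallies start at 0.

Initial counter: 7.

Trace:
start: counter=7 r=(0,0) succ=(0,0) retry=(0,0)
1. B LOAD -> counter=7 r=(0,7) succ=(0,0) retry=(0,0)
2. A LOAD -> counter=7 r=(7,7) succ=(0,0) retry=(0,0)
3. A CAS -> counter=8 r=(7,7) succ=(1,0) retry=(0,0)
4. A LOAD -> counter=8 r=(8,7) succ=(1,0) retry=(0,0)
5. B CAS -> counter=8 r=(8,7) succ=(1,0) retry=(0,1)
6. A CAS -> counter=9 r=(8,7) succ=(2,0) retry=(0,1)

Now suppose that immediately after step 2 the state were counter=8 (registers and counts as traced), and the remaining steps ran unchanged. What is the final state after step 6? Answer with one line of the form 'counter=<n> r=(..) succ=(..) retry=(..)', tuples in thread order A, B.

state after step 2 := counter=8 r=(7,7) succ=(0,0) retry=(0,0)
3. A CAS -> counter=8 r=(7,7) succ=(0,0) retry=(1,0)
4. A LOAD -> counter=8 r=(8,7) succ=(0,0) retry=(1,0)
5. B CAS -> counter=8 r=(8,7) succ=(0,0) retry=(1,1)
6. A CAS -> counter=9 r=(8,7) succ=(1,0) retry=(1,1)

counter=9 r=(8,7) succ=(1,0) retry=(1,1)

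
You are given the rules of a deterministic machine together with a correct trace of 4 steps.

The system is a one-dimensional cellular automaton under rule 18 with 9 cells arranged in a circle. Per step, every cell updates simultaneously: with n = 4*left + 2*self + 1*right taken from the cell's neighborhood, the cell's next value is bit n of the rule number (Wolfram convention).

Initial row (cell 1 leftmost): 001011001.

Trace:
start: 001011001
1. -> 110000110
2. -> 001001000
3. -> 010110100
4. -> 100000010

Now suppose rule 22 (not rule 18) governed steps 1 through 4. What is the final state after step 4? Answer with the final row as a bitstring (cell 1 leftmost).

010000010

(re-executing steps 1..4 under rule 22; state before step 1: 001011001)
1. -> 111000111
2. -> 000101000
3. -> 001101100
4. -> 010000010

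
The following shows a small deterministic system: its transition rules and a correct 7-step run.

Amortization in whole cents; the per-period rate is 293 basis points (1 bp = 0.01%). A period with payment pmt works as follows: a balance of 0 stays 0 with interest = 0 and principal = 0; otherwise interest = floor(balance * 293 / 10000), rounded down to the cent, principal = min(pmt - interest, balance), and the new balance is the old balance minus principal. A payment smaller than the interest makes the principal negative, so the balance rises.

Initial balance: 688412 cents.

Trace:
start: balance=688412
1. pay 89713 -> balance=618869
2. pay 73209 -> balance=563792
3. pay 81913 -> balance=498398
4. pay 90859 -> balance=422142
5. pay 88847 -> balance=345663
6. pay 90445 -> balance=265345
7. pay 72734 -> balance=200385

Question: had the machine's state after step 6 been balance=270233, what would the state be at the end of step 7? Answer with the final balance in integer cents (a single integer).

state after step 6 := balance=270233
7. pay 72734 -> balance=205416

205416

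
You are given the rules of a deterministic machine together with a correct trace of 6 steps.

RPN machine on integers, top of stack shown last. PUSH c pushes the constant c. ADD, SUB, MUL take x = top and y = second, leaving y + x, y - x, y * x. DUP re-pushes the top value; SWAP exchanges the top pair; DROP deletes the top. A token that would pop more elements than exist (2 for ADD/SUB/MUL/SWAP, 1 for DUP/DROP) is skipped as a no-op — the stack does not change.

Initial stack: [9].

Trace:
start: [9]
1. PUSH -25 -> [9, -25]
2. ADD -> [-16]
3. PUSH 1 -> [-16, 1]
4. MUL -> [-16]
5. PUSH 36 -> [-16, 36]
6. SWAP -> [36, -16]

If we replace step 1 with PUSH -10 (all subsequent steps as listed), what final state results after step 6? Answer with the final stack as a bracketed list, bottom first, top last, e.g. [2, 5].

(re-executing from step 1 with the substitution; state before step 1: [9])
1. PUSH -10 -> [9, -10]
2. ADD -> [-1]
3. PUSH 1 -> [-1, 1]
4. MUL -> [-1]
5. PUSH 36 -> [-1, 36]
6. SWAP -> [36, -1]

[36, -1]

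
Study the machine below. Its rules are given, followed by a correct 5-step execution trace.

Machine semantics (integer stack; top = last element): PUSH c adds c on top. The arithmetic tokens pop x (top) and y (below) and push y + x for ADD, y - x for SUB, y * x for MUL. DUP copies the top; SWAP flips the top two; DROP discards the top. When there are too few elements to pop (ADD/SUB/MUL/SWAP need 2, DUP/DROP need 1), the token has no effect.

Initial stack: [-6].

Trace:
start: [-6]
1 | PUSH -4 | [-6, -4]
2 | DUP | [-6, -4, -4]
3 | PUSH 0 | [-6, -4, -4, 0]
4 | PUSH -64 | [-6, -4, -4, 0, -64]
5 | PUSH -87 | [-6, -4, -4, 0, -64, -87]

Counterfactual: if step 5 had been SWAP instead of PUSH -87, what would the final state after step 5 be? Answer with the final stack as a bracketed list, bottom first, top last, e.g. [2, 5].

(re-executing from step 5 with the substitution; state before step 5: [-6, -4, -4, 0, -64])
5 | SWAP | [-6, -4, -4, -64, 0]

[-6, -4, -4, -64, 0]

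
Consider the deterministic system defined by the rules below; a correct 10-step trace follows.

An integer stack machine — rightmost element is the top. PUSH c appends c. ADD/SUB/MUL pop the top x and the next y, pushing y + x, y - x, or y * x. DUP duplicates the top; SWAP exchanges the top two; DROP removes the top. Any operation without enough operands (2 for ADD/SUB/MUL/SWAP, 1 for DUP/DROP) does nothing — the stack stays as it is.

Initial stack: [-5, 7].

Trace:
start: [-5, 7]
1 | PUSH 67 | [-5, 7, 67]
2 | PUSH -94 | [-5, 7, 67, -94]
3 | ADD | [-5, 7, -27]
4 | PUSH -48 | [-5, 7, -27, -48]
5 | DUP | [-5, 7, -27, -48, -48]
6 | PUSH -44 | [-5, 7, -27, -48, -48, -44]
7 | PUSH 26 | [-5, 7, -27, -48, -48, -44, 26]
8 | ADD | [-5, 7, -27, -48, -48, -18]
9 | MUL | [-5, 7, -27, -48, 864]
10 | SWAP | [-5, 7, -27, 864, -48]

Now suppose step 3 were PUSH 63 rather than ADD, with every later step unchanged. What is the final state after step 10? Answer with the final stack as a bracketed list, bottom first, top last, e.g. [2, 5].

[-5, 7, 67, -94, 63, 864, -48]

(re-executing from step 3 with the substitution; state before step 3: [-5, 7, 67, -94])
3 | PUSH 63 | [-5, 7, 67, -94, 63]
4 | PUSH -48 | [-5, 7, 67, -94, 63, -48]
5 | DUP | [-5, 7, 67, -94, 63, -48, -48]
6 | PUSH -44 | [-5, 7, 67, -94, 63, -48, -48, -44]
7 | PUSH 26 | [-5, 7, 67, -94, 63, -48, -48, -44, 26]
8 | ADD | [-5, 7, 67, -94, 63, -48, -48, -18]
9 | MUL | [-5, 7, 67, -94, 63, -48, 864]
10 | SWAP | [-5, 7, 67, -94, 63, 864, -48]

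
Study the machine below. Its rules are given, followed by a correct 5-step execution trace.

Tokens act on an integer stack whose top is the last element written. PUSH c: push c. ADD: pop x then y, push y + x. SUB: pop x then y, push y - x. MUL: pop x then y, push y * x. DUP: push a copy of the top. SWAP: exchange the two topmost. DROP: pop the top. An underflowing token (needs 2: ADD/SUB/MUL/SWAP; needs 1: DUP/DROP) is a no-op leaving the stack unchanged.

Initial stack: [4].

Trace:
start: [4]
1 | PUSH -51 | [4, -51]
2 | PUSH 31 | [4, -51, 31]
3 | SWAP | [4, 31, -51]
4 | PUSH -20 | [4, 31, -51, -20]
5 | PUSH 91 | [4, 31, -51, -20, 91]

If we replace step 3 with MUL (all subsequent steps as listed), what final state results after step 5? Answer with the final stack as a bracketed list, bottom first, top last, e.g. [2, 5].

[4, -1581, -20, 91]

(re-executing from step 3 with the substitution; state before step 3: [4, -51, 31])
3 | MUL | [4, -1581]
4 | PUSH -20 | [4, -1581, -20]
5 | PUSH 91 | [4, -1581, -20, 91]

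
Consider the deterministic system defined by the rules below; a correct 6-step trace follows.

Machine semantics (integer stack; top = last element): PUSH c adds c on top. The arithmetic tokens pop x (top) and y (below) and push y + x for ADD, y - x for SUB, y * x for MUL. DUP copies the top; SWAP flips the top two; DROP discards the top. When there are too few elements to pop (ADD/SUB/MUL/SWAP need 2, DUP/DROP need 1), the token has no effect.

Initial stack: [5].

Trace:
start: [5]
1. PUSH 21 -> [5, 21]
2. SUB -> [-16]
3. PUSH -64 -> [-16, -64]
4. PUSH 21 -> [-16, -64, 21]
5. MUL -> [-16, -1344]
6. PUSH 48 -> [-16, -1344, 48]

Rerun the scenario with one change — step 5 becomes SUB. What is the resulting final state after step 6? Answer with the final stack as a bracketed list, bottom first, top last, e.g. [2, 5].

(re-executing from step 5 with the substitution; state before step 5: [-16, -64, 21])
5. SUB -> [-16, -85]
6. PUSH 48 -> [-16, -85, 48]

[-16, -85, 48]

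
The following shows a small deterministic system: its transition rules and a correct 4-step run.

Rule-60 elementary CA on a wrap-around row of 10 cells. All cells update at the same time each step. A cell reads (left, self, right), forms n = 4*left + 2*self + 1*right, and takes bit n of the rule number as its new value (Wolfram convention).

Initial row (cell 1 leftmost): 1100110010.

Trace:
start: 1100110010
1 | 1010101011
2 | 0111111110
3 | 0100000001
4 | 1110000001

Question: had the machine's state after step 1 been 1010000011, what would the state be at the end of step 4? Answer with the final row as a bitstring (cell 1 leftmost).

1110110010

state after step 1 := 1010000011
2 | 0111000010
3 | 0100100011
4 | 1110110010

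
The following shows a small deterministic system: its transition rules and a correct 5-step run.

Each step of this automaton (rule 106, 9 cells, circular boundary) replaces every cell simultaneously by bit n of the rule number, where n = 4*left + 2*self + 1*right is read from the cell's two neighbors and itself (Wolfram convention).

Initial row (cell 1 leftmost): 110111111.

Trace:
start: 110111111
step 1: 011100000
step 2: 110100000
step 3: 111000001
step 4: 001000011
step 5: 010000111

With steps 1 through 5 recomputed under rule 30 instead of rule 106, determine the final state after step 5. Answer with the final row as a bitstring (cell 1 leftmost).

(re-executing steps 1..5 under rule 30; state before step 1: 110111111)
step 1: 000100000
step 2: 001110000
step 3: 011001000
step 4: 110111100
step 5: 100100011

100100011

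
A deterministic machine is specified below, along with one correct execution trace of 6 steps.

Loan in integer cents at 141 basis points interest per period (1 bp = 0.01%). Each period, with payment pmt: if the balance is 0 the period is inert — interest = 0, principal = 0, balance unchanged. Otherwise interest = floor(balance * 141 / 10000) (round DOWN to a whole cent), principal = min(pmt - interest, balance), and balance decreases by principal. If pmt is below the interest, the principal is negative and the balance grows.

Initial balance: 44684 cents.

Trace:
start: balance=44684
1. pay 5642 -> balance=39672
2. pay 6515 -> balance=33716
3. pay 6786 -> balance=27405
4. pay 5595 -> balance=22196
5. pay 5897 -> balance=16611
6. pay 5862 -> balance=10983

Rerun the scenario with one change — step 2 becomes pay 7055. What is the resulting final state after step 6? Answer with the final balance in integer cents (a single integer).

(re-executing from step 2 with the substitution; state before step 2: balance=39672)
2. pay 7055 -> balance=33176
3. pay 6786 -> balance=26857
4. pay 5595 -> balance=21640
5. pay 5897 -> balance=16048
6. pay 5862 -> balance=10412

10412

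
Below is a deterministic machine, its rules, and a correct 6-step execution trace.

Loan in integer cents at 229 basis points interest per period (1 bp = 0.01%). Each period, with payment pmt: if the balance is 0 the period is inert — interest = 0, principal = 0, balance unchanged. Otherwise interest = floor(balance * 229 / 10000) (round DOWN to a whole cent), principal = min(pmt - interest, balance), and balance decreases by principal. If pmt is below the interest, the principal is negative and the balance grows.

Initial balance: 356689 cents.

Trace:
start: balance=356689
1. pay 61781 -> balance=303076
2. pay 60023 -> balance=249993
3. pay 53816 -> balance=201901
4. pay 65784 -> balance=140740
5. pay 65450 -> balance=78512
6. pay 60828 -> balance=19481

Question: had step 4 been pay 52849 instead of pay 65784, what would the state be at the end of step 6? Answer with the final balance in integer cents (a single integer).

(re-executing from step 4 with the substitution; state before step 4: balance=201901)
4. pay 52849 -> balance=153675
5. pay 65450 -> balance=91744
6. pay 60828 -> balance=33016

33016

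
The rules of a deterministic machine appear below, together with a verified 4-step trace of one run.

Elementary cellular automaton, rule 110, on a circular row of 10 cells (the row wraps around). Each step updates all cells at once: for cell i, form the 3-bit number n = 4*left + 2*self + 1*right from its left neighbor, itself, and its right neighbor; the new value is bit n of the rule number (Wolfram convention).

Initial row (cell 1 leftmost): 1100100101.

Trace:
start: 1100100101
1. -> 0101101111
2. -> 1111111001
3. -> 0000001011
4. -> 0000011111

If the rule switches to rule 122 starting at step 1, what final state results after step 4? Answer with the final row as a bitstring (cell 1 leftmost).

1101100000

(re-executing steps 1..4 under rule 122; state before step 1: 1100100101)
1. -> 0111011011
2. -> 1101111111
3. -> 0111000000
4. -> 1101100000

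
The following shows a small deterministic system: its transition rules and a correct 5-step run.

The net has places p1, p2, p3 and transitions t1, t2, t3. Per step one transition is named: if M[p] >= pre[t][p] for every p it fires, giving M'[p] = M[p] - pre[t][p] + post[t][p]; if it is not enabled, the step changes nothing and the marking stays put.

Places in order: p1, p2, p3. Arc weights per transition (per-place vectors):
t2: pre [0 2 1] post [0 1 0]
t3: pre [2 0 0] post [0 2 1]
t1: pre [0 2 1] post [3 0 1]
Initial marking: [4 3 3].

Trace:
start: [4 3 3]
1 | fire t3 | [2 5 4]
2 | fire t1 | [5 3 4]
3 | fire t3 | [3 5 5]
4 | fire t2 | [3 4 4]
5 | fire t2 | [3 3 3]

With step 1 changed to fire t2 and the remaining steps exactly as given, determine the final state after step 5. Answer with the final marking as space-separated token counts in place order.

5 1 2

(re-executing from step 1 with the substitution; state before step 1: [4 3 3])
1 | fire t2 | [4 2 2]
2 | fire t1 | [7 0 2]
3 | fire t3 | [5 2 3]
4 | fire t2 | [5 1 2]
5 | fire t2 | [5 1 2]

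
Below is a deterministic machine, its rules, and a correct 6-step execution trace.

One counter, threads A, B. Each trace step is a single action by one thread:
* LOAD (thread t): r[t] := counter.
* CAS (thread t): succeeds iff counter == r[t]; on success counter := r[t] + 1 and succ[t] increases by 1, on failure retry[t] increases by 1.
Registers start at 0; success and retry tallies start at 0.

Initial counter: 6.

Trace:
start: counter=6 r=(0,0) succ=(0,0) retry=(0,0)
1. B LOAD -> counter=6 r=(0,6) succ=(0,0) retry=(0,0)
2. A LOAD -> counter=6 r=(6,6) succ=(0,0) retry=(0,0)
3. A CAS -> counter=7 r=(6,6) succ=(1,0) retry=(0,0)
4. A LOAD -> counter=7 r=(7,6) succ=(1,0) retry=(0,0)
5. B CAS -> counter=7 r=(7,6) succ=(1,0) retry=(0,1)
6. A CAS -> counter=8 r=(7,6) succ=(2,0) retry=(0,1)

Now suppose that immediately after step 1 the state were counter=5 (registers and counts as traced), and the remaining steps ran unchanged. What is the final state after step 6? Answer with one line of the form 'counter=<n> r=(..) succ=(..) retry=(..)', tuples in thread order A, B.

counter=7 r=(6,6) succ=(1,1) retry=(1,0)

state after step 1 := counter=5 r=(0,6) succ=(0,0) retry=(0,0)
2. A LOAD -> counter=5 r=(5,6) succ=(0,0) retry=(0,0)
3. A CAS -> counter=6 r=(5,6) succ=(1,0) retry=(0,0)
4. A LOAD -> counter=6 r=(6,6) succ=(1,0) retry=(0,0)
5. B CAS -> counter=7 r=(6,6) succ=(1,1) retry=(0,0)
6. A CAS -> counter=7 r=(6,6) succ=(1,1) retry=(1,0)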